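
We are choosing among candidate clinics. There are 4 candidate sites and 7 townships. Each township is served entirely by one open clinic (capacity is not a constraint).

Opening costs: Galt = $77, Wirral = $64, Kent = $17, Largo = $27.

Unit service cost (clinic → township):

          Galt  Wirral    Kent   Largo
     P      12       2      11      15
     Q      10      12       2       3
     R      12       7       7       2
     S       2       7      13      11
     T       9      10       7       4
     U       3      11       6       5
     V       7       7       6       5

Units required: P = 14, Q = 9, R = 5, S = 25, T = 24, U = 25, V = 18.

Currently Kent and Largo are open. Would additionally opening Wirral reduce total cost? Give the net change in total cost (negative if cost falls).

Current service cost with {Kent, Largo}: 768.
Adding Wirral: each township re-picks its cheapest; new service cost 542, saving 226.
Extra fixed cost: 64. Net change = 64 − 226 = -162.
(Totals: 812 → 650.)

Yes — net change −162 (cost falls by 162).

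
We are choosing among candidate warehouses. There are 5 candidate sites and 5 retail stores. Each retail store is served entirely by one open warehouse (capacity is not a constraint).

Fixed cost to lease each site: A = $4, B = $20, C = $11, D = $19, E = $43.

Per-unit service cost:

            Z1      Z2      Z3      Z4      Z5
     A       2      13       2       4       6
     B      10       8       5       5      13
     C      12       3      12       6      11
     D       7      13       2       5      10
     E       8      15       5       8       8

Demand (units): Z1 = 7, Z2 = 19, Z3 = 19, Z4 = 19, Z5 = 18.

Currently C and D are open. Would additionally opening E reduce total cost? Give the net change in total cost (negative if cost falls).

Current service cost with {C, D}: 419.
Adding E: each retail store re-picks its cheapest; new service cost 383, saving 36.
Extra fixed cost: 43. Net change = 43 − 36 = 7.
(Totals: 449 → 456.)

No — net change +7 (cost rises by 7).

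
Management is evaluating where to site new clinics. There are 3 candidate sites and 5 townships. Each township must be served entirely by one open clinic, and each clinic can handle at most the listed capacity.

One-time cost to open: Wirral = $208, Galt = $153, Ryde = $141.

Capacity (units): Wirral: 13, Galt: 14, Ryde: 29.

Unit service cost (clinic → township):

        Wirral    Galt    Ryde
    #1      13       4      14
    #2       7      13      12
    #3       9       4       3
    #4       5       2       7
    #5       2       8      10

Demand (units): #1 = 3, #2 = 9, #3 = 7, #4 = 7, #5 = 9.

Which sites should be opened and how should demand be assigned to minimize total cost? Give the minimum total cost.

Open {Galt, Ryde}: #1→Galt 4·3=12, #2→Ryde 12·9=108, #3→Ryde 3·7=21, #4→Galt 2·7=14, #5→Ryde 10·9=90.
Loads: Galt carries 10/14, Ryde carries 25/29. Service 245; fixed 294; total 539.
Next best feasible plan costs 556.

Minimum total cost: 539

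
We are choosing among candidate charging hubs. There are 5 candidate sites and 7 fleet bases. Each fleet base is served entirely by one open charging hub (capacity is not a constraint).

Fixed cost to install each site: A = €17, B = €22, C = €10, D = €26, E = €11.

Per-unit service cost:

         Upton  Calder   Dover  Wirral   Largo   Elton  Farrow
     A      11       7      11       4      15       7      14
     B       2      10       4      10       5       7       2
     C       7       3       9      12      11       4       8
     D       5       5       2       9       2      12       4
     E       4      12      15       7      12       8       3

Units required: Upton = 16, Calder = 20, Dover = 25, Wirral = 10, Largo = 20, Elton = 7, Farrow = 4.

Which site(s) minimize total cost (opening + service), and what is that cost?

For any fixed open set, each fleet base goes to its cheapest open site; total = fixed + service.
{A, B, C, D}: Upton→B 2·16=32, Calder→C 3·20=60, Dover→D 2·25=50, Wirral→A 4·10=40, Largo→D 2·20=40, Elton→C 4·7=28, Farrow→B 2·4=8. Service 258; fixed 75; total 333.
{A, B, C, D, E}: service 258 + fixed 86 = 344
{B, C, D, E}: service 288 + fixed 69 = 357
{C}: service 797 + fixed 10 = 807
No other subset beats 333.

Open A, B, C and D; minimum total cost 333.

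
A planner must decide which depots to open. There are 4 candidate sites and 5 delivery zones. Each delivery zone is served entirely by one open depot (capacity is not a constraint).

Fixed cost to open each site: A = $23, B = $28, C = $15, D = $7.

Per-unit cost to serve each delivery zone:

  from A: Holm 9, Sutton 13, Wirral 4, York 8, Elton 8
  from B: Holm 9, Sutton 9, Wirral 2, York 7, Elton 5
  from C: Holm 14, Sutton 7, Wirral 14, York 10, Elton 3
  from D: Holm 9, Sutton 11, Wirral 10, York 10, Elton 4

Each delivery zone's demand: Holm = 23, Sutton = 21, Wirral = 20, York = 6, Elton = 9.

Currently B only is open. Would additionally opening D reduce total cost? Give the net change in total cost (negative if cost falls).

Current service cost with {B}: 523.
Adding D: each delivery zone re-picks its cheapest; new service cost 514, saving 9.
Extra fixed cost: 7. Net change = 7 − 9 = -2.
(Totals: 551 → 549.)

Yes — net change −2 (cost falls by 2).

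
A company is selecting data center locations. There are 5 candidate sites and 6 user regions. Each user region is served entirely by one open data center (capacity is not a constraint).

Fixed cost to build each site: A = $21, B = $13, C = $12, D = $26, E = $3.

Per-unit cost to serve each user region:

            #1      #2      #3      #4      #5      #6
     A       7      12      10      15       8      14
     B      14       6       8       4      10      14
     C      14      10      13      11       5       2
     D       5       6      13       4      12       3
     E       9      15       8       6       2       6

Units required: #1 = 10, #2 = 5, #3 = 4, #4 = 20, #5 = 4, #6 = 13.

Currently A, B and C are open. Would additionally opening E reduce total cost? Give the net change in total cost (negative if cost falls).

Yes — net change −9 (cost falls by 9).

Current service cost with {A, B, C}: 258.
Adding E: each user region re-picks its cheapest; new service cost 246, saving 12.
Extra fixed cost: 3. Net change = 3 − 12 = -9.
(Totals: 304 → 295.)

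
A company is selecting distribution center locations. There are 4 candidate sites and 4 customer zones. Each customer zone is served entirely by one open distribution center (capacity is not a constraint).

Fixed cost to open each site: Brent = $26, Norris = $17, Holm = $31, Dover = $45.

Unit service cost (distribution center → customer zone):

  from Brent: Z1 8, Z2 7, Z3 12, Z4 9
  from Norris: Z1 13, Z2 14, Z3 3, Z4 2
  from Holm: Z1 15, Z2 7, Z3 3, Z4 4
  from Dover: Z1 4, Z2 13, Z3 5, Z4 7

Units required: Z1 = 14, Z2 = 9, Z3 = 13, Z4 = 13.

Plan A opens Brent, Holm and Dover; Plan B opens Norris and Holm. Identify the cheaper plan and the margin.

Plan A: {Brent, Holm, Dover}: Z1→Dover 4·14=56, Z2→Brent 7·9=63, Z3→Holm 3·13=39, Z4→Holm 4·13=52. Service 210; fixed 102; total 312.
Plan B: {Norris, Holm}: Z1→Norris 13·14=182, Z2→Holm 7·9=63, Z3→Norris 3·13=39, Z4→Norris 2·13=26. Service 310; fixed 48; total 358.
Difference: |312 − 358| = 46.

Plan A is cheaper by 46.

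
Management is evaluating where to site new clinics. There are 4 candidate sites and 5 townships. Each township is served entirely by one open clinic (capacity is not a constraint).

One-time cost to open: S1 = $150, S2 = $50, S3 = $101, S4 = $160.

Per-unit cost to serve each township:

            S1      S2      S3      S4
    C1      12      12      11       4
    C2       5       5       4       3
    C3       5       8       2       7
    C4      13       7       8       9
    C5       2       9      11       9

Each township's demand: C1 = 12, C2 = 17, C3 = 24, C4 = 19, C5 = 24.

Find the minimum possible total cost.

For any fixed open set, each township goes to its cheapest open site; total = fixed + service.
{S1, S3}: C1→S3 11·12=132, C2→S3 4·17=68, C3→S3 2·24=48, C4→S3 8·19=152, C5→S1 2·24=48. Service 448; fixed 251; total 699.
{S1, S2}: service 530 + fixed 200 = 730
{S1, S2, S3}: C1→S3 11·12=132, C2→S3 4·17=68, C3→S3 2·24=48, C4→S2 7·19=133, C5→S1 2·24=48. Service 429; fixed 301; total 730.
{S1, S2, S3, S4}: service 328 + fixed 461 = 789
No other subset beats 699.

Minimum total cost: 699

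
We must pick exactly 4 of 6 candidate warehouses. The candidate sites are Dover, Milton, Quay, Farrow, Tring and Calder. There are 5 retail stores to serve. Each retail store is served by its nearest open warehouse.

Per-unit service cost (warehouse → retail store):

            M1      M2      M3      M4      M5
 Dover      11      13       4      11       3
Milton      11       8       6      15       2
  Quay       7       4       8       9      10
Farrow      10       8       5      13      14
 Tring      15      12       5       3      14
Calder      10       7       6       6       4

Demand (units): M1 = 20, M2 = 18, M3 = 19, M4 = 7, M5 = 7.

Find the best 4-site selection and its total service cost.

With exactly 4 open, each retail store uses its cheapest among the chosen.
{Dover, Milton, Quay, Tring}: M1→Quay 7·20=140, M2→Quay 4·18=72, M3→Dover 4·19=76, M4→Tring 3·7=21, M5→Milton 2·7=14. Service cost 323.
{Dover, Quay, Farrow, Tring}: service cost 330
{Dover, Quay, Tring, Calder}: service cost 330
Among all 15 size-4 choices, {Dover, Milton, Quay, Tring} is lowest.

Choose Dover, Milton, Quay and Tring; total service cost 323.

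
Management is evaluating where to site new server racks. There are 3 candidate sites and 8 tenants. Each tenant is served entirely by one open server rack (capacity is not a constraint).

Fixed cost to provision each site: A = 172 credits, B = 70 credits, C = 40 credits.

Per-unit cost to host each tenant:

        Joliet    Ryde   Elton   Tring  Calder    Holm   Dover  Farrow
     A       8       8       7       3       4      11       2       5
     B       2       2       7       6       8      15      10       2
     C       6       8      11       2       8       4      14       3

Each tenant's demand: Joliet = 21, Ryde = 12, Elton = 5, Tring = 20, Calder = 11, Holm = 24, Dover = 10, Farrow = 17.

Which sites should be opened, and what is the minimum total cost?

For any fixed open set, each tenant goes to its cheapest open site; total = fixed + service.
{B, C}: Joliet→B 2·21=42, Ryde→B 2·12=24, Elton→B 7·5=35, Tring→C 2·20=40, Calder→B 8·11=88, Holm→C 4·24=96, Dover→B 10·10=100, Farrow→B 2·17=34. Service 459; fixed 110; total 569.
{A, B, C}: service 335 + fixed 282 = 617
{A, C}: Joliet→C 6·21=126, Ryde→A 8·12=96, Elton→A 7·5=35, Tring→C 2·20=40, Calder→A 4·11=44, Holm→C 4·24=96, Dover→A 2·10=20, Farrow→C 3·17=51. Service 508; fixed 212; total 720.
{C}: service 692 + fixed 40 = 732
No other subset beats 569.

Open B and C; minimum total cost 569.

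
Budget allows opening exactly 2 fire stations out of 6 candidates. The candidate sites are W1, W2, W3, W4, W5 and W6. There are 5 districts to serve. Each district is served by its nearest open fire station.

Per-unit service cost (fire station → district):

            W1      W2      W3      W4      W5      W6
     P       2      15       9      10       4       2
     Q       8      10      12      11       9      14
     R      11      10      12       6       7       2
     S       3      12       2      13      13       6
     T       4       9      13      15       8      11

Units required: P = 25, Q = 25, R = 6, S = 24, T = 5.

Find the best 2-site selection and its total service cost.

Choose W1 and W6; total service cost 354.

With exactly 2 open, each district uses its cheapest among the chosen.
{W1, W6}: P→W1 2·25=50, Q→W1 8·25=200, R→W6 2·6=12, S→W1 3·24=72, T→W1 4·5=20. Service cost 354.
{W1, W4}: service cost 378
{W1, W3}: service cost 384
Among all 15 size-2 choices, {W1, W6} is lowest.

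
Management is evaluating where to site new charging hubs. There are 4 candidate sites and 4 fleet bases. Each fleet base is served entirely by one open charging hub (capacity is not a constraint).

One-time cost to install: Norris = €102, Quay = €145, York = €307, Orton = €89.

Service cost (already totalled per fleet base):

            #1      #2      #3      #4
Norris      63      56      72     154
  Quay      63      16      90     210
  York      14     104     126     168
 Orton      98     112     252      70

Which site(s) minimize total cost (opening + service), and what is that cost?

Open Norris only; minimum total cost 447.

For any fixed open set, each fleet base goes to its cheapest open site; total = fixed + service.
{Norris}: #1→Norris 63, #2→Norris 56, #3→Norris 72, #4→Norris 154. Service 345; fixed 102; total 447.
{Norris, Orton}: service 261 + fixed 191 = 452
{Quay, Orton}: #1→Quay 63, #2→Quay 16, #3→Quay 90, #4→Orton 70. Service 239; fixed 234; total 473.
{Norris, Quay, York, Orton}: service 172 + fixed 643 = 815
No other subset beats 447.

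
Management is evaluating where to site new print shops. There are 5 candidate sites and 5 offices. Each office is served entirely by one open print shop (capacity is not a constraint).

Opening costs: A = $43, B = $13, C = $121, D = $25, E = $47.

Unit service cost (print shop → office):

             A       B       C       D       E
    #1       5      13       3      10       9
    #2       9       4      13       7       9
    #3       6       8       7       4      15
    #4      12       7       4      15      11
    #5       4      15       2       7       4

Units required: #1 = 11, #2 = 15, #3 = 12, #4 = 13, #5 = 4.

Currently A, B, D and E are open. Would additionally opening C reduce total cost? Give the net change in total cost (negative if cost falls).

No — net change +52 (cost rises by 52).

Current service cost with {A, B, D, E}: 270.
Adding C: each office re-picks its cheapest; new service cost 201, saving 69.
Extra fixed cost: 121. Net change = 121 − 69 = 52.
(Totals: 398 → 450.)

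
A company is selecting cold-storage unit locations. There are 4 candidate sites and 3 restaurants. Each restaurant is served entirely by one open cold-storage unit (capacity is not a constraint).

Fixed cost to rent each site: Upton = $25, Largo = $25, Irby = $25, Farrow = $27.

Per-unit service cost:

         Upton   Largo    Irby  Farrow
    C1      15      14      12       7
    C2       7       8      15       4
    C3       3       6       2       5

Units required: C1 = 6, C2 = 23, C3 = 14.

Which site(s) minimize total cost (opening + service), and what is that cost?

For any fixed open set, each restaurant goes to its cheapest open site; total = fixed + service.
{Irby, Farrow}: C1→Farrow 7·6=42, C2→Farrow 4·23=92, C3→Irby 2·14=28. Service 162; fixed 52; total 214.
{Upton, Farrow}: service 176 + fixed 52 = 228
{Farrow}: C1→Farrow 7·6=42, C2→Farrow 4·23=92, C3→Farrow 5·14=70. Service 204; fixed 27; total 231.
{Upton, Largo, Irby, Farrow}: C1→Farrow 7·6=42, C2→Farrow 4·23=92, C3→Irby 2·14=28. Service 162; fixed 102; total 264.
No other subset beats 214.

Open Irby and Farrow; minimum total cost 214.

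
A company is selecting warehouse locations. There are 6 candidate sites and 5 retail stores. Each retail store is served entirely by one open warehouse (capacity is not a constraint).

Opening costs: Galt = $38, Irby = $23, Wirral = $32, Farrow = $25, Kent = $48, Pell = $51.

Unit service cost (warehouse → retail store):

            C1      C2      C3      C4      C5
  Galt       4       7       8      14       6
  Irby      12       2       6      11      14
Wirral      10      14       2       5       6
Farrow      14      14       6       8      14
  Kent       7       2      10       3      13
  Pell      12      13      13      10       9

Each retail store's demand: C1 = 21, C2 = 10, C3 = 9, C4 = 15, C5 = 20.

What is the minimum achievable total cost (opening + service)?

Minimum total cost: 405

For any fixed open set, each retail store goes to its cheapest open site; total = fixed + service.
{Galt, Wirral, Kent}: C1→Galt 4·21=84, C2→Kent 2·10=20, C3→Wirral 2·9=18, C4→Kent 3·15=45, C5→Galt 6·20=120. Service 287; fixed 118; total 405.
{Galt, Irby, Wirral}: C1→Galt 4·21=84, C2→Irby 2·10=20, C3→Wirral 2·9=18, C4→Wirral 5·15=75, C5→Galt 6·20=120. Service 317; fixed 93; total 410.
{Galt, Kent}: C1→Galt 4·21=84, C2→Kent 2·10=20, C3→Galt 8·9=72, C4→Kent 3·15=45, C5→Galt 6·20=120. Service 341; fixed 86; total 427.
{Galt, Irby, Wirral, Farrow, Kent, Pell}: service 287 + fixed 217 = 504
No other subset beats 405.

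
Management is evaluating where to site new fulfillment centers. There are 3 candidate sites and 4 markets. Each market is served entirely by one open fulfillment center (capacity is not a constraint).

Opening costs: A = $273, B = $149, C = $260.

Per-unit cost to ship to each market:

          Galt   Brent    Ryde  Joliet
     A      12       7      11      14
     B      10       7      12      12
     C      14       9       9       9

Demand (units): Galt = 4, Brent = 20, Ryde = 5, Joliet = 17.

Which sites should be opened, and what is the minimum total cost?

Open B only; minimum total cost 593.

For any fixed open set, each market goes to its cheapest open site; total = fixed + service.
{B}: Galt→B 10·4=40, Brent→B 7·20=140, Ryde→B 12·5=60, Joliet→B 12·17=204. Service 444; fixed 149; total 593.
{C}: service 434 + fixed 260 = 694
{A}: Galt→A 12·4=48, Brent→A 7·20=140, Ryde→A 11·5=55, Joliet→A 14·17=238. Service 481; fixed 273; total 754.
{A, B, C}: Galt→B 10·4=40, Brent→A 7·20=140, Ryde→C 9·5=45, Joliet→C 9·17=153. Service 378; fixed 682; total 1060.
No other subset beats 593.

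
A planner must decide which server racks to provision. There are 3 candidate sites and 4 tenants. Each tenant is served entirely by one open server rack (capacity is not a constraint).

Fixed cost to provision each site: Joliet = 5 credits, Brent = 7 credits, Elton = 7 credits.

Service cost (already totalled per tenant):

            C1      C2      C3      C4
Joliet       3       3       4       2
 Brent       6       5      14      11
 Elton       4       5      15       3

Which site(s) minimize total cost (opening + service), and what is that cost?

Open Joliet only; minimum total cost 17.

For any fixed open set, each tenant goes to its cheapest open site; total = fixed + service.
{Joliet}: C1→Joliet 3, C2→Joliet 3, C3→Joliet 4, C4→Joliet 2. Service 12; fixed 5; total 17.
{Joliet, Brent}: C1→Joliet 3, C2→Joliet 3, C3→Joliet 4, C4→Joliet 2. Service 12; fixed 12; total 24.
{Joliet, Elton}: service 12 + fixed 12 = 24
{Joliet, Brent, Elton}: service 12 + fixed 19 = 31
No other subset beats 17.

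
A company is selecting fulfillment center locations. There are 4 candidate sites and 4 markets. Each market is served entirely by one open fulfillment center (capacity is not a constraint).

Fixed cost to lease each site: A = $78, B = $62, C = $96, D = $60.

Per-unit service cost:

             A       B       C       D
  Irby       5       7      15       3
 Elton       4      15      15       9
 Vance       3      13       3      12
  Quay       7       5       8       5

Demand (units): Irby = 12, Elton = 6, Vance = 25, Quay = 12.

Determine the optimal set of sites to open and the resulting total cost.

Open A only; minimum total cost 321.

For any fixed open set, each market goes to its cheapest open site; total = fixed + service.
{A}: Irby→A 5·12=60, Elton→A 4·6=24, Vance→A 3·25=75, Quay→A 7·12=84. Service 243; fixed 78; total 321.
{A, D}: Irby→D 3·12=36, Elton→A 4·6=24, Vance→A 3·25=75, Quay→D 5·12=60. Service 195; fixed 138; total 333.
{A, B}: service 219 + fixed 140 = 359
{A, B, C, D}: service 195 + fixed 296 = 491
No other subset beats 321.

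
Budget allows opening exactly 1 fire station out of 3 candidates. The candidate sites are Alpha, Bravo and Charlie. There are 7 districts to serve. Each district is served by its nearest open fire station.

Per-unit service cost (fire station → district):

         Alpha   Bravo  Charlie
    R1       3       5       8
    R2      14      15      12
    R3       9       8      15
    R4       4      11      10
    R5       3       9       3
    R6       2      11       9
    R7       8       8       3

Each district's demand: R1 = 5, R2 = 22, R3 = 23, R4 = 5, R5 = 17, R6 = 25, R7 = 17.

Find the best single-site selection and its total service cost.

Choose Alpha only; total service cost 787.

With exactly 1 open, each district uses its cheapest among the chosen.
{Alpha}: R1→Alpha 3·5=15, R2→Alpha 14·22=308, R3→Alpha 9·23=207, R4→Alpha 4·5=20, R5→Alpha 3·17=51, R6→Alpha 2·25=50, R7→Alpha 8·17=136. Service cost 787.
{Charlie}: service cost 1026
{Bravo}: service cost 1158
Among all 3 size-1 choices, {Alpha} is lowest.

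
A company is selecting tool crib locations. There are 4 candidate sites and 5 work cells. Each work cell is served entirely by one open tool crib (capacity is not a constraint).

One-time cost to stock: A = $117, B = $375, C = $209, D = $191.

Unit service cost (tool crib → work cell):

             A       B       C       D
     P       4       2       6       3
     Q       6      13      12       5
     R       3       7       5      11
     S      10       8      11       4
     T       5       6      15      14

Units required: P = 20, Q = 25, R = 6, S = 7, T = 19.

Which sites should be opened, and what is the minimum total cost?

For any fixed open set, each work cell goes to its cheapest open site; total = fixed + service.
{A}: P→A 4·20=80, Q→A 6·25=150, R→A 3·6=18, S→A 10·7=70, T→A 5·19=95. Service 413; fixed 117; total 530.
{A, D}: P→D 3·20=60, Q→D 5·25=125, R→A 3·6=18, S→D 4·7=28, T→A 5·19=95. Service 326; fixed 308; total 634.
{D}: P→D 3·20=60, Q→D 5·25=125, R→D 11·6=66, S→D 4·7=28, T→D 14·19=266. Service 545; fixed 191; total 736.
{A, B, C, D}: service 306 + fixed 892 = 1198
No other subset beats 530.

Open A only; minimum total cost 530.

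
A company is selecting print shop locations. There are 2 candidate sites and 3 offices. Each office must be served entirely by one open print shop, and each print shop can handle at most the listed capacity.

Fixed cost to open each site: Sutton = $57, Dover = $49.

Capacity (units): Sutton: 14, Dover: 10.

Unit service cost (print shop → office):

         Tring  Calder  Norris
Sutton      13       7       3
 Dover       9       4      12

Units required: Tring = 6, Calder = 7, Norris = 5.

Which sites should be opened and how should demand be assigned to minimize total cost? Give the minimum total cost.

Minimum total cost: 224

Open {Sutton, Dover}: Tring→Dover 9·6=54, Calder→Sutton 7·7=49, Norris→Sutton 3·5=15.
Loads: Sutton carries 12/14, Dover carries 6/10. Service 118; fixed 106; total 224.
Next best feasible plan costs 227.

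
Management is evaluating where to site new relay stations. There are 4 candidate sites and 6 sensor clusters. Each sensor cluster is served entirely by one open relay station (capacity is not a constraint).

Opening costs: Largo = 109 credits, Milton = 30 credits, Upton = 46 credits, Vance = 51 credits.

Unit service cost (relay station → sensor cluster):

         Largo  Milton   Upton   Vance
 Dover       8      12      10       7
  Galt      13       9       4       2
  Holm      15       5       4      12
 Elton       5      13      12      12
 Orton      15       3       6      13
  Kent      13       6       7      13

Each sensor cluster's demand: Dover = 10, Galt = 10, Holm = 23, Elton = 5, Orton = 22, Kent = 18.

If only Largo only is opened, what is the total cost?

Each sensor cluster is assigned to its cheapest site among the open ones.
{Largo}: Dover→Largo 8·10=80, Galt→Largo 13·10=130, Holm→Largo 15·23=345, Elton→Largo 5·5=25, Orton→Largo 15·22=330, Kent→Largo 13·18=234. Service 1144; fixed 109; total 1253.

Total cost: 1253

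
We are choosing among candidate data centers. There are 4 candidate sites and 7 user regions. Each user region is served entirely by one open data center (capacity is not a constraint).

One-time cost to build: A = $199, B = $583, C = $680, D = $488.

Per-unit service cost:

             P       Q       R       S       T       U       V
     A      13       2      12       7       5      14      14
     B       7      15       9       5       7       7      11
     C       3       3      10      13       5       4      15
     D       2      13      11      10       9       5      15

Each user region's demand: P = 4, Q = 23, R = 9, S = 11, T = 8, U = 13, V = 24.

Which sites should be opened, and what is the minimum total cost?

Open A only; minimum total cost 1040.

For any fixed open set, each user region goes to its cheapest open site; total = fixed + service.
{A}: P→A 13·4=52, Q→A 2·23=46, R→A 12·9=108, S→A 7·11=77, T→A 5·8=40, U→A 14·13=182, V→A 14·24=336. Service 841; fixed 199; total 1040.
{A, D}: service 671 + fixed 687 = 1358
{A, B}: service 605 + fixed 782 = 1387
{A, B, C, D}: P→D 2·4=8, Q→A 2·23=46, R→B 9·9=81, S→B 5·11=55, T→A 5·8=40, U→C 4·13=52, V→B 11·24=264. Service 546; fixed 1950; total 2496.
No other subset beats 1040.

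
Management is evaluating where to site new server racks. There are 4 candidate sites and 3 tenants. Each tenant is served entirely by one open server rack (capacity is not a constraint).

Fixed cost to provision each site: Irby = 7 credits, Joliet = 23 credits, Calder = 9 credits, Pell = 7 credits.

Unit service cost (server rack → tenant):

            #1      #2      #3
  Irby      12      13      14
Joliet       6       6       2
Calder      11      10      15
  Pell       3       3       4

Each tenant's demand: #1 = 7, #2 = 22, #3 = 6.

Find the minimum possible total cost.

For any fixed open set, each tenant goes to its cheapest open site; total = fixed + service.
{Pell}: #1→Pell 3·7=21, #2→Pell 3·22=66, #3→Pell 4·6=24. Service 111; fixed 7; total 118.
{Irby, Pell}: service 111 + fixed 14 = 125
{Calder, Pell}: #1→Pell 3·7=21, #2→Pell 3·22=66, #3→Pell 4·6=24. Service 111; fixed 16; total 127.
{Irby, Joliet, Calder, Pell}: service 99 + fixed 46 = 145
(All 15 nonempty subsets were checked; Pell only is lowest.)

Minimum total cost: 118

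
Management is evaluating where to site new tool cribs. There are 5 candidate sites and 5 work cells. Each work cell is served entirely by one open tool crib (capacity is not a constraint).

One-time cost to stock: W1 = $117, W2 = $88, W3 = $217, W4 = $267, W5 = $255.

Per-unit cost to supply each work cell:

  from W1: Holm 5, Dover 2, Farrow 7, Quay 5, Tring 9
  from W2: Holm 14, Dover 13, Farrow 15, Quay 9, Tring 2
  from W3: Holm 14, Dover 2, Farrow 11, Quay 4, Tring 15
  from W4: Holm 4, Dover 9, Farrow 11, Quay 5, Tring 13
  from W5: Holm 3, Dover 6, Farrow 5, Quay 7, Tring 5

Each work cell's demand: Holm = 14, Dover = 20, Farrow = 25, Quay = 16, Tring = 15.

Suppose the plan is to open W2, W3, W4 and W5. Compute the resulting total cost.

Each work cell is assigned to its cheapest site among the open ones.
{W2, W3, W4, W5}: Holm→W5 3·14=42, Dover→W3 2·20=40, Farrow→W5 5·25=125, Quay→W3 4·16=64, Tring→W2 2·15=30. Service 301; fixed 827; total 1128.

Total cost: 1128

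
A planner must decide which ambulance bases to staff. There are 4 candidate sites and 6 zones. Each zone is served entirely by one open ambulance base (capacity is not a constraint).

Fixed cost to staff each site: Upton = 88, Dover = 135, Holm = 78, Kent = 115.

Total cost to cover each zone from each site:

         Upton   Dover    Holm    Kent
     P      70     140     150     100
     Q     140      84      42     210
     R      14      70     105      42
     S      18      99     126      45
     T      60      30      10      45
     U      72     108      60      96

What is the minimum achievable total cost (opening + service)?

Minimum total cost: 380

For any fixed open set, each zone goes to its cheapest open site; total = fixed + service.
{Upton, Holm}: P→Upton 70, Q→Holm 42, R→Upton 14, S→Upton 18, T→Holm 10, U→Holm 60. Service 214; fixed 166; total 380.
{Upton}: service 374 + fixed 88 = 462
{Holm, Kent}: P→Kent 100, Q→Holm 42, R→Kent 42, S→Kent 45, T→Holm 10, U→Holm 60. Service 299; fixed 193; total 492.
{Upton, Dover, Holm, Kent}: P→Upton 70, Q→Holm 42, R→Upton 14, S→Upton 18, T→Holm 10, U→Holm 60. Service 214; fixed 416; total 630.
(All 15 nonempty subsets were checked; Upton and Holm is lowest.)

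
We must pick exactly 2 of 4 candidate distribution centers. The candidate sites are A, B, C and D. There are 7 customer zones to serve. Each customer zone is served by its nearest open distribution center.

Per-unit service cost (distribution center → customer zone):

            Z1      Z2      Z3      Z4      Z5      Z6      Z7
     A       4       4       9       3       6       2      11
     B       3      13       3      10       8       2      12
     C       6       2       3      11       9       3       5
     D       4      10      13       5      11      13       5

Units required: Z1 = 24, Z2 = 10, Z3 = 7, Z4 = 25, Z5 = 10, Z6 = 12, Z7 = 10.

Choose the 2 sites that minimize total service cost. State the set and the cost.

With exactly 2 open, each customer zone uses its cheapest among the chosen.
{A, C}: Z1→A 4·24=96, Z2→C 2·10=20, Z3→C 3·7=21, Z4→A 3·25=75, Z5→A 6·10=60, Z6→A 2·12=24, Z7→C 5·10=50. Service cost 346.
{A, B}: service cost 402
{A, D}: service cost 408
Among all 6 size-2 choices, {A, C} is lowest.

Choose A and C; total service cost 346.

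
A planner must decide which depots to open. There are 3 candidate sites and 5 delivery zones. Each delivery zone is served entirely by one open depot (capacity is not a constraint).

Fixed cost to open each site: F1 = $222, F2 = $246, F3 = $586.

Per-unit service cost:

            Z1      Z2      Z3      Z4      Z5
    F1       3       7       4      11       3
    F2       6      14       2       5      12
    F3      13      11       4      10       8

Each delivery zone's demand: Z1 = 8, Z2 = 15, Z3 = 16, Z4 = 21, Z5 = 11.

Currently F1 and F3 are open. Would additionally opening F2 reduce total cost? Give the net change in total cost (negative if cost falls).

No — net change +109 (cost rises by 109).

Current service cost with {F1, F3}: 436.
Adding F2: each delivery zone re-picks its cheapest; new service cost 299, saving 137.
Extra fixed cost: 246. Net change = 246 − 137 = 109.
(Totals: 1244 → 1353.)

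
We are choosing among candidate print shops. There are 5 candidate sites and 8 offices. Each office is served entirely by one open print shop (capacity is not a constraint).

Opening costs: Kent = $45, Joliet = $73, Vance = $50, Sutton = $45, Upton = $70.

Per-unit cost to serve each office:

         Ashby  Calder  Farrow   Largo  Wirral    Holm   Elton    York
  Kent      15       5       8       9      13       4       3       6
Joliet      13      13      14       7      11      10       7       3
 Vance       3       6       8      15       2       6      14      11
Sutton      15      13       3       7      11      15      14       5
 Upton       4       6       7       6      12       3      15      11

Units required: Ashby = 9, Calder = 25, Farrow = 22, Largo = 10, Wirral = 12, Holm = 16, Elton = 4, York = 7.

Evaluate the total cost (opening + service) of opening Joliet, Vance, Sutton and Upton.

Each office is assigned to its cheapest site among the open ones.
{Joliet, Vance, Sutton, Upton}: Ashby→Vance 3·9=27, Calder→Vance 6·25=150, Farrow→Sutton 3·22=66, Largo→Upton 6·10=60, Wirral→Vance 2·12=24, Holm→Upton 3·16=48, Elton→Joliet 7·4=28, York→Joliet 3·7=21. Service 424; fixed 238; total 662.

Total cost: 662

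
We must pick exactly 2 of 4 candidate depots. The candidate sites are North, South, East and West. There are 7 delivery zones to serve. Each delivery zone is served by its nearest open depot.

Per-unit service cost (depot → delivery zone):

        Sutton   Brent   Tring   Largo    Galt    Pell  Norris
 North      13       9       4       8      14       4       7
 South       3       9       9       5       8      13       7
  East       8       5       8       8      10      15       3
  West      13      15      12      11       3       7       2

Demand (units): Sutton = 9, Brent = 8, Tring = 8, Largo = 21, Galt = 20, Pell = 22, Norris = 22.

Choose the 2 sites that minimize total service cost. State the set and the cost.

With exactly 2 open, each delivery zone uses its cheapest among the chosen.
{South, West}: Sutton→South 3·9=27, Brent→South 9·8=72, Tring→South 9·8=72, Largo→South 5·21=105, Galt→West 3·20=60, Pell→West 7·22=154, Norris→West 2·22=44. Service cost 534.
{North, West}: service cost 581
{East, West}: service cost 602
Among all 6 size-2 choices, {South, West} is lowest.

Choose South and West; total service cost 534.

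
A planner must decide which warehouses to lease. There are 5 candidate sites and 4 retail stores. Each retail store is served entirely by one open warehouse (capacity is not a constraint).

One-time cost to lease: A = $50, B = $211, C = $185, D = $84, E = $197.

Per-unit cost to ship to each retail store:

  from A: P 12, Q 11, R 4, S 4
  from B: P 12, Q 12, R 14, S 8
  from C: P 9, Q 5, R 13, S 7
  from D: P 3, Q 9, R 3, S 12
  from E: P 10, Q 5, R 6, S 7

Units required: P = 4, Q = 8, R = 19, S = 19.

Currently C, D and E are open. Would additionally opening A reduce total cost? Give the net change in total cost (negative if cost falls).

Yes — net change −7 (cost falls by 7).

Current service cost with {C, D, E}: 242.
Adding A: each retail store re-picks its cheapest; new service cost 185, saving 57.
Extra fixed cost: 50. Net change = 50 − 57 = -7.
(Totals: 708 → 701.)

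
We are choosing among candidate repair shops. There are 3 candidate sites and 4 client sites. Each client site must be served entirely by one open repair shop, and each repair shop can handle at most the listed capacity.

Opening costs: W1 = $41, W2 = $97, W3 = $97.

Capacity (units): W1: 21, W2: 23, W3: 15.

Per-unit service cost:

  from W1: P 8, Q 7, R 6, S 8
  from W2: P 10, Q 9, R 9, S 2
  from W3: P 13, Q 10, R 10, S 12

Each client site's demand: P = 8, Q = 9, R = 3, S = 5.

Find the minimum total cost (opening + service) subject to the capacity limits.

Minimum total cost: 293

Open {W1, W2}: P→W1 8·8=64, Q→W1 7·9=63, R→W1 6·3=18, S→W2 2·5=10.
Loads: W1 carries 20/21, W2 carries 5/23. Service 155; fixed 138; total 293.
Next best feasible plan costs 302.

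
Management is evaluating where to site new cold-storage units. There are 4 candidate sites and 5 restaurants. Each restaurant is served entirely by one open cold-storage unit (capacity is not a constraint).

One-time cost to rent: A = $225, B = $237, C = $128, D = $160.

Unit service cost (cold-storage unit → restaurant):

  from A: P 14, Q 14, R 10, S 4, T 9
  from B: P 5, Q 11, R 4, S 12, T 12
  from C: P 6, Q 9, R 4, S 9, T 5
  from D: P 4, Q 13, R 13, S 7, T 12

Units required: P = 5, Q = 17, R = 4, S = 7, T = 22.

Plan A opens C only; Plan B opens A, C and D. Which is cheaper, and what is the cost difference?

Plan A: {C}: P→C 6·5=30, Q→C 9·17=153, R→C 4·4=16, S→C 9·7=63, T→C 5·22=110. Service 372; fixed 128; total 500.
Plan B: {A, C, D}: P→D 4·5=20, Q→C 9·17=153, R→C 4·4=16, S→A 4·7=28, T→C 5·22=110. Service 327; fixed 513; total 840.
Difference: |500 − 840| = 340.

Plan A is cheaper by 340.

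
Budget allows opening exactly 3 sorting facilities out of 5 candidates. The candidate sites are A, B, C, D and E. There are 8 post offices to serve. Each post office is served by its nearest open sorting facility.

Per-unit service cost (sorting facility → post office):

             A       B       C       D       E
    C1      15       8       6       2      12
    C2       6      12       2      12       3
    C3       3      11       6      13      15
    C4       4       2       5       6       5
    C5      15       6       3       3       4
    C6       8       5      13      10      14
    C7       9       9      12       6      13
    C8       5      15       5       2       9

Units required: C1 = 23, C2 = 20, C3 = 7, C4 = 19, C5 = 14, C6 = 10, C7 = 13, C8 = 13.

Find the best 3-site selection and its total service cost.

Choose B, C and D; total service cost 362.

With exactly 3 open, each post office uses its cheapest among the chosen.
{B, C, D}: C1→D 2·23=46, C2→C 2·20=40, C3→C 6·7=42, C4→B 2·19=38, C5→C 3·14=42, C6→B 5·10=50, C7→D 6·13=78, C8→D 2·13=26. Service cost 362.
{A, C, D}: service cost 409
{B, D, E}: service cost 417
Among all 10 size-3 choices, {B, C, D} is lowest.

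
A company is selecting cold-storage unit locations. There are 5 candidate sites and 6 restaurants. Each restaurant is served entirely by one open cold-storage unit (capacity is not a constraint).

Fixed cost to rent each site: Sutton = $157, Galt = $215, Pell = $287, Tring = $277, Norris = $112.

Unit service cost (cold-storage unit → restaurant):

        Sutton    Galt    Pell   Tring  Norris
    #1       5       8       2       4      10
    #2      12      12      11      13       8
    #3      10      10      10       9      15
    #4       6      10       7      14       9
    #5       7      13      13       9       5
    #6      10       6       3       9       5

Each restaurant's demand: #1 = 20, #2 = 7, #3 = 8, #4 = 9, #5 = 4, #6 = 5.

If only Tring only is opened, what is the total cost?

Total cost: 727

Each restaurant is assigned to its cheapest site among the open ones.
{Tring}: #1→Tring 4·20=80, #2→Tring 13·7=91, #3→Tring 9·8=72, #4→Tring 14·9=126, #5→Tring 9·4=36, #6→Tring 9·5=45. Service 450; fixed 277; total 727.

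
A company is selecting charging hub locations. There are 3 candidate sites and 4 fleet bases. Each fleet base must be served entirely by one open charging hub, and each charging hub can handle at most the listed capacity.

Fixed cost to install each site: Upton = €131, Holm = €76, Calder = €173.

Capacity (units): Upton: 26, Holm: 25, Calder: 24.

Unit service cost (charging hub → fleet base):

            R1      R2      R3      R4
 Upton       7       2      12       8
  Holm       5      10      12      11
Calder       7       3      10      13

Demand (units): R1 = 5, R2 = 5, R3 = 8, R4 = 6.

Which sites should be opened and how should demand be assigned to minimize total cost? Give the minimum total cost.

Minimum total cost: 313

Open {Holm}: R1→Holm 5·5=25, R2→Holm 10·5=50, R3→Holm 12·8=96, R4→Holm 11·6=66.
Loads: Holm carries 24/25. Service 237; fixed 76; total 313.
Next best feasible plan costs 320.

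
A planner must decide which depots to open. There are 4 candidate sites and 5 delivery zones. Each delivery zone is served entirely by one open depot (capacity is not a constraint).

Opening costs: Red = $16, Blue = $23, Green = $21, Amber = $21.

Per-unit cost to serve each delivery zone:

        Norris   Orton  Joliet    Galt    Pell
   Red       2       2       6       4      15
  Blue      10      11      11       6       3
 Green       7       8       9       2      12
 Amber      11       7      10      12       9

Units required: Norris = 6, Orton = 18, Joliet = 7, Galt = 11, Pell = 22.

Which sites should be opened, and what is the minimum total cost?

Open Red, Blue and Green; minimum total cost 238.

For any fixed open set, each delivery zone goes to its cheapest open site; total = fixed + service.
{Red, Blue, Green}: Norris→Red 2·6=12, Orton→Red 2·18=36, Joliet→Red 6·7=42, Galt→Green 2·11=22, Pell→Blue 3·22=66. Service 178; fixed 60; total 238.
{Red, Blue}: service 200 + fixed 39 = 239
{Red, Blue, Green, Amber}: service 178 + fixed 81 = 259
{Red}: Norris→Red 2·6=12, Orton→Red 2·18=36, Joliet→Red 6·7=42, Galt→Red 4·11=44, Pell→Red 15·22=330. Service 464; fixed 16; total 480.
No other subset beats 238.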